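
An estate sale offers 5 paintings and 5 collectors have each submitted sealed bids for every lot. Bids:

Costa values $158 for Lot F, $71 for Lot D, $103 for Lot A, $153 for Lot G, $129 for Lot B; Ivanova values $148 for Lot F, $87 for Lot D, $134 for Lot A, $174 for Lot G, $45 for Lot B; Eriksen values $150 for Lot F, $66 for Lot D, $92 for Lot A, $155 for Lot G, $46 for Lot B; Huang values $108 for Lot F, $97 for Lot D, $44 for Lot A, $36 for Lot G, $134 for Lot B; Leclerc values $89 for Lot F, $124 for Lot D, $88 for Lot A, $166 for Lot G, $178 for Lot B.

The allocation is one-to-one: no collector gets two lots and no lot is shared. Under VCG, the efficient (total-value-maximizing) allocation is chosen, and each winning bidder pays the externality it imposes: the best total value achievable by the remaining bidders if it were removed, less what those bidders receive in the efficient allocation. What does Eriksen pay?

Eriksen pays $40.

Efficient allocation: Costa→Lot F ($158), Ivanova→Lot A ($134), Eriksen→Lot G ($155), Huang→Lot D ($97), Leclerc→Lot B ($178); total welfare W = $722.
Eriksen receives Lot G at value $155, so the others get W − 155 = $567.
Without Eriksen: best allocation of the remaining 4 bidders over all 5 lots is Costa→Lot F ($158), Ivanova→Lot G ($174), Huang→Lot D ($97), Leclerc→Lot B ($178), total $607.
VCG payment = (others' best without Eriksen) − (others' welfare with Eriksen) = 607 − 567 = $40.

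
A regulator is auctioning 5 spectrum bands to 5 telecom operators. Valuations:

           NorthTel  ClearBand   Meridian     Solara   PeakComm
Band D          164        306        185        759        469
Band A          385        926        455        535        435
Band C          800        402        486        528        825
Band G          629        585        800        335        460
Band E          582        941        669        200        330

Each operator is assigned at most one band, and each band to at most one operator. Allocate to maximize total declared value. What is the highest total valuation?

Optimal: NorthTel→Band E ($582M), ClearBand→Band A ($926M), Meridian→Band G ($800M), Solara→Band D ($759M), PeakComm→Band C ($825M) — total 582+926+800+759+825 = $3892M.
Next-best assignment: NorthTel→Band G, ClearBand→Band A, Meridian→Band E, Solara→Band D, PeakComm→Band C = $3808M.
No other one-to-one assignment exceeds $3892M.

Maximum total: $3892M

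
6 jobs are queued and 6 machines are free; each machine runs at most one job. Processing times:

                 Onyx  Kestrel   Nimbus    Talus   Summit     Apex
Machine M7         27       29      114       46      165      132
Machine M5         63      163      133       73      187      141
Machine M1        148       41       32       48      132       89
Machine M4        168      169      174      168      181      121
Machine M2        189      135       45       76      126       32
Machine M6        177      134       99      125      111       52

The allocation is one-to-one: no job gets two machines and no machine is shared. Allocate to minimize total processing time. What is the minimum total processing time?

Minimum total: 417 min

Optimal: Onyx→Machine M5 (63 min), Kestrel→Machine M7 (29 min), Nimbus→Machine M2 (45 min), Talus→Machine M1 (48 min), Summit→Machine M6 (111 min), Apex→Machine M4 (121 min) — total 63+29+45+48+111+121 = 417 min.
Next-best assignment: Onyx→Machine M7, Kestrel→Machine M1, Nimbus→Machine M2, Talus→Machine M5, Summit→Machine M6, Apex→Machine M4 = 418 min.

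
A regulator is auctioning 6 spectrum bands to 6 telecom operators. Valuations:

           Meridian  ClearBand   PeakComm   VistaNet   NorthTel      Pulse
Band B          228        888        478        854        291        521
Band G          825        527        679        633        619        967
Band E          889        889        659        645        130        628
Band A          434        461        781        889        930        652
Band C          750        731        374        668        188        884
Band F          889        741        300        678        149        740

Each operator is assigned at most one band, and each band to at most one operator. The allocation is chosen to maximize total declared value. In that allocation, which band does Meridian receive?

Meridian receives Band F.

Optimal: Meridian→Band F ($889M), ClearBand→Band E ($889M), PeakComm→Band G ($679M), VistaNet→Band B ($854M), NorthTel→Band A ($930M), Pulse→Band C ($884M) — total 889+889+679+854+930+884 = $5125M.
Column-greedy (each band in turn goes to its best remaining operator) gives $4642M, worse by 483.
Next-best assignment: Meridian→Band F, ClearBand→Band C, PeakComm→Band E, VistaNet→Band B, NorthTel→Band A, Pulse→Band G = $5030M.
Swapping ClearBand↔PeakComm (ClearBand→Band G $527M, PeakComm→Band E $659M) loses 382.
No other one-to-one assignment exceeds $5125M.
Meridian's own top band is Band E ($889M), but forcing Meridian→Band E and reassigning the rest optimally gives only $4977M — worse by 148.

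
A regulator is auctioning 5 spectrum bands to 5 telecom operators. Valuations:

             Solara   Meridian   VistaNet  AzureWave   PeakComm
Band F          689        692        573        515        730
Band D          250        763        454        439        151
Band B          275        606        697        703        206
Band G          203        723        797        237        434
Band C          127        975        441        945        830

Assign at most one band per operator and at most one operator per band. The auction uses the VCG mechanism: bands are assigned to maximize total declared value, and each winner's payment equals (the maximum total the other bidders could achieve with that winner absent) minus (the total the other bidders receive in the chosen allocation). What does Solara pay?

Efficient allocation: Solara→Band F ($689M), Meridian→Band D ($763M), VistaNet→Band G ($797M), AzureWave→Band B ($703M), PeakComm→Band C ($830M); total welfare W = $3782M.
Solara receives Band F at value $689M, so the others get W − 689 = $3093M.
Without Solara: best allocation of the remaining 4 bidders over all 5 bands is Meridian→Band D ($763M), VistaNet→Band G ($797M), AzureWave→Band C ($945M), PeakComm→Band F ($730M), total $3235M.
VCG payment = (others' best without Solara) − (others' welfare with Solara) = 3235 − 3093 = $142M.

Solara pays $142M.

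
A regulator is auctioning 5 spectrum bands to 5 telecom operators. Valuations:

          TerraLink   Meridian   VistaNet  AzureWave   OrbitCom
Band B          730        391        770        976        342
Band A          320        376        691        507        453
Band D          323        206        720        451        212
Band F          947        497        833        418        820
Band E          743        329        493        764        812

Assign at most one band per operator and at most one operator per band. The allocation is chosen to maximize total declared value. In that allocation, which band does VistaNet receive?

Optimal: TerraLink→Band F ($947M), Meridian→Band A ($376M), VistaNet→Band D ($720M), AzureWave→Band B ($976M), OrbitCom→Band E ($812M) — total 947+376+720+976+812 = $3831M.
Column-greedy (each band in turn goes to its best remaining operator) gives $3139M, worse by 692.
VistaNet's own top band is Band F ($833M), but forcing VistaNet→Band F and reassigning the rest optimally gives only $3320M — worse by 511.

VistaNet receives Band D.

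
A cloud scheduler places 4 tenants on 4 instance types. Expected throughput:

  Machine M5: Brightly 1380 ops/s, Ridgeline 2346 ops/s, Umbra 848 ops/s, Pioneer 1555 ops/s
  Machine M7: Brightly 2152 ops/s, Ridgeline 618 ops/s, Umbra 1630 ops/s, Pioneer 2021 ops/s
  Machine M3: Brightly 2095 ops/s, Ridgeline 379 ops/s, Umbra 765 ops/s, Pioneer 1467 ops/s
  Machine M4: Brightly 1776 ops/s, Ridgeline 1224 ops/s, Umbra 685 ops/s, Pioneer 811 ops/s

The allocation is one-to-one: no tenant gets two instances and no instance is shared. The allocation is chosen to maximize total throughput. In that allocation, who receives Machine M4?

Optimal: Brightly→Machine M4 (1776 ops/s), Ridgeline→Machine M5 (2346 ops/s), Umbra→Machine M7 (1630 ops/s), Pioneer→Machine M3 (1467 ops/s) — total 1776+2346+1630+1467 = 7219 ops/s.
Column-greedy (each instance in turn goes to its best remaining tenant) gives 6650 ops/s, worse by 569.
No other one-to-one assignment exceeds 7219 ops/s.
Brightly's own top instance is Machine M7 (2152 ops/s), but forcing Brightly→Machine M7 and reassigning the rest optimally gives only 6650 ops/s — worse by 569.

Brightly receives Machine M4.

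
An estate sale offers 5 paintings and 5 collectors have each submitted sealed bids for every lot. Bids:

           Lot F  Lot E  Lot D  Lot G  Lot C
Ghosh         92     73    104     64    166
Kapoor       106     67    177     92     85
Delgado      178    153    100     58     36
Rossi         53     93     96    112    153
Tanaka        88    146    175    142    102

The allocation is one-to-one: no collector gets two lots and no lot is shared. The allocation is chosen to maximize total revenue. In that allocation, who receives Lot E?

Tanaka receives Lot E.

Optimal: Ghosh→Lot C ($166), Kapoor→Lot D ($177), Delgado→Lot F ($178), Rossi→Lot G ($112), Tanaka→Lot E ($146) — total 166+177+178+112+146 = $779.
Next-best assignment: Ghosh→Lot C, Kapoor→Lot D, Delgado→Lot F, Rossi→Lot E, Tanaka→Lot G = $756.
Swapping Kapoor↔Ghosh (Kapoor→Lot C $85, Ghosh→Lot D $104) loses 154.
Every other assignment is strictly worse.
Tanaka's own top lot is Lot D ($175), but forcing Tanaka→Lot D and reassigning the rest optimally gives only $712 — worse by 67.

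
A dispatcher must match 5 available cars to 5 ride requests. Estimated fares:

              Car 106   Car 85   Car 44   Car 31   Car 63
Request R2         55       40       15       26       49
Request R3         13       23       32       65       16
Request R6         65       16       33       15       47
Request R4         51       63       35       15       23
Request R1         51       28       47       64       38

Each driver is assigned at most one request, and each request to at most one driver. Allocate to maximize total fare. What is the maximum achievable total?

Maximum total: $289

Treat this as an assignment problem: match each driver to one request.
Optimal: Car 106→Request R6 ($65), Car 85→Request R4 ($63), Car 44→Request R1 ($47), Car 31→Request R3 ($65), Car 63→Request R2 ($49) — total 65+63+47+65+49 = $289.
Column-greedy (each request in turn goes to its best remaining driver) gives $277, worse by 12.
Every other assignment is strictly worse.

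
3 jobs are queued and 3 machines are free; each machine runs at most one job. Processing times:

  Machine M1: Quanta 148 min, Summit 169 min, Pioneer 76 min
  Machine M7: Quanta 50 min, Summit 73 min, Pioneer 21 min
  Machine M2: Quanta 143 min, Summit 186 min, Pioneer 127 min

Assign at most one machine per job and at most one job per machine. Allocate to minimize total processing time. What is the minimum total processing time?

Minimum total: 292 min

Optimal: Quanta→Machine M2 (143 min), Summit→Machine M7 (73 min), Pioneer→Machine M1 (76 min) — total 143+73+76 = 292 min.
Row-greedy (each job in turn takes its cheapest remaining machine) gives 346 min, worse by 54.
Next-best assignment: Quanta→Machine M7, Summit→Machine M2, Pioneer→Machine M1 = 312 min.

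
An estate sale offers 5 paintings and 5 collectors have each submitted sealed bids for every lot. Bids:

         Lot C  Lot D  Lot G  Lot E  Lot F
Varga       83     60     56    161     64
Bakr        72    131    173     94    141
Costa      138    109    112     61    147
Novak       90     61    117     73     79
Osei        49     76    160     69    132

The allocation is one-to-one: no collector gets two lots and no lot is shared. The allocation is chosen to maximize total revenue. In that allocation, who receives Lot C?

Optimal: Varga→Lot E ($161), Bakr→Lot D ($131), Costa→Lot F ($147), Novak→Lot C ($90), Osei→Lot G ($160) — total 161+131+147+90+160 = $689.
Max-entry greedy (repeatedly take the single best remaining cell) gives $647, worse by 42.
Next-best assignment: Varga→Lot E, Bakr→Lot D, Costa→Lot C, Novak→Lot G, Osei→Lot F = $679.
Swapping Varga↔Costa (Varga→Lot F $64, Costa→Lot E $61) loses 183.
Novak's own top lot is Lot G ($117), but forcing Novak→Lot G and reassigning the rest optimally gives only $679 — worse by 10.

Novak receives Lot C.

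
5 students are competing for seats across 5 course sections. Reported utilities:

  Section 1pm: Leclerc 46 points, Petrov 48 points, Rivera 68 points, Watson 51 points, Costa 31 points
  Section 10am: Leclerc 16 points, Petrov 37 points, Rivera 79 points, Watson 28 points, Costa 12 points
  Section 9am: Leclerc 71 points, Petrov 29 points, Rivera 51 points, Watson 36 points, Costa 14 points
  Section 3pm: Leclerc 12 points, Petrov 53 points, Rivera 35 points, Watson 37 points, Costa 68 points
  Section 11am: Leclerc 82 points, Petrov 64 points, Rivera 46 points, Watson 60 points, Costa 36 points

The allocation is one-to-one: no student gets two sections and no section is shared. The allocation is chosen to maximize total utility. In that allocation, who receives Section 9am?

Leclerc receives Section 9am.

This is a one-to-one assignment (maximum-weight bipartite matching).
Optimal: Leclerc→Section 9am (71 points), Petrov→Section 11am (64 points), Rivera→Section 10am (79 points), Watson→Section 1pm (51 points), Costa→Section 3pm (68 points) — total 71+64+79+51+68 = 333 points.
Row-greedy (each student in turn takes its best remaining section) gives 279 points, worse by 54.
Every other assignment is strictly worse.
Leclerc's own top section is Section 11am (82 points), but forcing Leclerc→Section 11am and reassigning the rest optimally gives only 313 points — worse by 20.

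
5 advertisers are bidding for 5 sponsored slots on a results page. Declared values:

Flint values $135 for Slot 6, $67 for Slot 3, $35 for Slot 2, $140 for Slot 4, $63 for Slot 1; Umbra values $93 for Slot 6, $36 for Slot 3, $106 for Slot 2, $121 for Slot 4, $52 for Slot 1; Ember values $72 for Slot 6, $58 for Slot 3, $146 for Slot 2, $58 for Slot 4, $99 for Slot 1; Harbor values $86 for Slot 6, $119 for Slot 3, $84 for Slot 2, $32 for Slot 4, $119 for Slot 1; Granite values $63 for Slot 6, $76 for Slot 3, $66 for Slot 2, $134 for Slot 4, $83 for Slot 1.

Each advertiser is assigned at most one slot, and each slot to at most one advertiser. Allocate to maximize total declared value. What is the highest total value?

Treat this as an assignment problem: match each advertiser to one slot.
Optimal: Flint→Slot 6 ($135), Umbra→Slot 4 ($121), Ember→Slot 2 ($146), Harbor→Slot 3 ($119), Granite→Slot 1 ($83) — total 135+121+146+119+83 = $604.
Column-greedy (each slot in turn goes to its best remaining advertiser) gives $586, worse by 18.
Swapping Umbra↔Flint (Umbra→Slot 6 $93, Flint→Slot 4 $140) loses 23.

Max total: $604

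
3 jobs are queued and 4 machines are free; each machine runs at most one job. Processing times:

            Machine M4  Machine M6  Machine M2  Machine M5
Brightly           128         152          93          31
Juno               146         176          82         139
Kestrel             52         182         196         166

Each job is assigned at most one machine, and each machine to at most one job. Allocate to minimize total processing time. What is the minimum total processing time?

This is a one-to-one assignment (minimum-cost bipartite matching).
Optimal: Brightly→Machine M5 (31 min), Juno→Machine M2 (82 min), Kestrel→Machine M4 (52 min) — total 31+82+52 = 165 min.
Column-greedy (each machine in turn goes to its cheapest remaining job) gives 286 min, worse by 121.
Next-best assignment: Brightly→Machine M5, Juno→Machine M6, Kestrel→Machine M4 = 259 min.

Minimum total: 165 min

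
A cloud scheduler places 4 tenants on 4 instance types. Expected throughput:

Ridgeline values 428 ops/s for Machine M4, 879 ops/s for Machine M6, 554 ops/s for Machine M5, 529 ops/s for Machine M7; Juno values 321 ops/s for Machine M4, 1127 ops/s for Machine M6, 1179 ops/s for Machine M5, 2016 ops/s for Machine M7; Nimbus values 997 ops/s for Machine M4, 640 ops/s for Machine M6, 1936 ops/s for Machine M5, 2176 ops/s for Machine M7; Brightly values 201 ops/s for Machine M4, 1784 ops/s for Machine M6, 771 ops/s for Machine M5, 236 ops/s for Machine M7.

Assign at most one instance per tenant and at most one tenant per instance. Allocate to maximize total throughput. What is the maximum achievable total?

Max total: 6164 ops/s

Treat this as an assignment problem: match each tenant to one instance.
Optimal: Ridgeline→Machine M4 (428 ops/s), Juno→Machine M7 (2016 ops/s), Nimbus→Machine M5 (1936 ops/s), Brightly→Machine M6 (1784 ops/s) — total 428+2016+1936+1784 = 6164 ops/s.
Row-greedy (each tenant in turn takes its best remaining instance) gives 5032 ops/s, worse by 1132.
Next-best assignment: Ridgeline→Machine M4, Juno→Machine M5, Nimbus→Machine M7, Brightly→Machine M6 = 5567 ops/s.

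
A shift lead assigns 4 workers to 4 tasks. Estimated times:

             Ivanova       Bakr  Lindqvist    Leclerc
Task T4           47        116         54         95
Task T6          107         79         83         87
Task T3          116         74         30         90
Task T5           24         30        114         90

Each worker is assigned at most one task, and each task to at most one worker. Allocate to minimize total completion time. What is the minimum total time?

Minimum total: 194 min

Optimal: Ivanova→Task T4 (47 min), Bakr→Task T5 (30 min), Lindqvist→Task T3 (30 min), Leclerc→Task T6 (87 min) — total 47+30+30+87 = 194 min.
Column-greedy (each task in turn goes to its cheapest remaining worker) gives 246 min, worse by 52.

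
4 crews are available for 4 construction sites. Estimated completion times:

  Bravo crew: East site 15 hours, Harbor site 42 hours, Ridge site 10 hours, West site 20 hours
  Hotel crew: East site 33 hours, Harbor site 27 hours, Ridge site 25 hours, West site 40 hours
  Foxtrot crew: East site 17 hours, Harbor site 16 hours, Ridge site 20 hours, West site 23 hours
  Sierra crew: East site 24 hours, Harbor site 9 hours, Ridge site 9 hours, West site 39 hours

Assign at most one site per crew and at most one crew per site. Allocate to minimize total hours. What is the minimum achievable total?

Minimum total: 71 hours

Optimal: Bravo crew→West site (20 hours), Hotel crew→Ridge site (25 hours), Foxtrot crew→East site (17 hours), Sierra crew→Harbor site (9 hours) — total 20+25+17+9 = 71 hours.
Row-greedy (each crew in turn takes its cheapest remaining site) gives 93 hours, worse by 22.
Swapping Foxtrot crew↔Bravo crew (Foxtrot crew→West site 23 hours, Bravo crew→East site 15 hours) adds 1.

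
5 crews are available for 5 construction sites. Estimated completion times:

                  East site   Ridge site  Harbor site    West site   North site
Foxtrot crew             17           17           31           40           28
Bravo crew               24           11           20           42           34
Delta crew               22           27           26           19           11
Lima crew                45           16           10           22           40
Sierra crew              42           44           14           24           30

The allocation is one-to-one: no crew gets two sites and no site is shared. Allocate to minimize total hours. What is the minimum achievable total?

Treat this as an assignment problem: match each crew to one site.
Optimal: Foxtrot crew→East site (17 hours), Bravo crew→Ridge site (11 hours), Delta crew→North site (11 hours), Lima crew→Harbor site (10 hours), Sierra crew→West site (24 hours) — total 17+11+11+10+24 = 73 hours.
Column-greedy (each site in turn goes to its cheapest remaining crew) gives 87 hours, worse by 14.
Next-best assignment: Foxtrot crew→East site, Bravo crew→Ridge site, Delta crew→North site, Lima crew→West site, Sierra crew→Harbor site = 75 hours.
Every other assignment is strictly worse.

Minimum total: 73 hours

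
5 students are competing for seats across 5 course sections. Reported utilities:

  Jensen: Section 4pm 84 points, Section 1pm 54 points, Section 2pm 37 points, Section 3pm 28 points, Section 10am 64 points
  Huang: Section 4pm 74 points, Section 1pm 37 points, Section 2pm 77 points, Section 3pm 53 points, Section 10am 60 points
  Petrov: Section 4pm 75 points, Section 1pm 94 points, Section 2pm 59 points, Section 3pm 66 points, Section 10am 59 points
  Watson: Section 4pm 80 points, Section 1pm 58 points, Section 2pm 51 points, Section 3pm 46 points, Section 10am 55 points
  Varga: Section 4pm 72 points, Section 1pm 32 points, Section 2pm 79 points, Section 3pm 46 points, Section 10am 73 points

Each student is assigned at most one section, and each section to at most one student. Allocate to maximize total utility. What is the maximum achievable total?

Maximum total: 374 points

Optimal: Jensen→Section 4pm (84 points), Huang→Section 2pm (77 points), Petrov→Section 1pm (94 points), Watson→Section 3pm (46 points), Varga→Section 10am (73 points) — total 84+77+94+46+73 = 374 points.
Max-entry greedy (repeatedly take the single best remaining cell) gives 363 points, worse by 11.
Next-best assignment: Jensen→Section 10am, Huang→Section 3pm, Petrov→Section 1pm, Watson→Section 4pm, Varga→Section 2pm = 370 points.
Every other assignment is strictly worse.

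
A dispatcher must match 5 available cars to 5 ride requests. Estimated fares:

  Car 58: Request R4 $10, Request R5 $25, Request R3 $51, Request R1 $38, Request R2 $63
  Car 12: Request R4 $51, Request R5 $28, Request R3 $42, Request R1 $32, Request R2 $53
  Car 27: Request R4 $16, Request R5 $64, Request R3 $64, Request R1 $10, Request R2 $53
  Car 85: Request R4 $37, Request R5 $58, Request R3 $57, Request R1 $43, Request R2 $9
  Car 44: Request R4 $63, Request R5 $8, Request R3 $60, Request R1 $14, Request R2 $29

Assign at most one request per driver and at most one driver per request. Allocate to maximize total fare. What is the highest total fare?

Maximum total: $281

Optimal: Car 58→Request R2 ($63), Car 12→Request R4 ($51), Car 27→Request R5 ($64), Car 85→Request R1 ($43), Car 44→Request R3 ($60) — total 63+51+64+43+60 = $281.
Column-greedy (each request in turn goes to its best remaining driver) gives $275, worse by 6.
Next-best assignment: Car 58→Request R2, Car 12→Request R1, Car 27→Request R3, Car 85→Request R5, Car 44→Request R4 = $280.
No other one-to-one assignment exceeds $281.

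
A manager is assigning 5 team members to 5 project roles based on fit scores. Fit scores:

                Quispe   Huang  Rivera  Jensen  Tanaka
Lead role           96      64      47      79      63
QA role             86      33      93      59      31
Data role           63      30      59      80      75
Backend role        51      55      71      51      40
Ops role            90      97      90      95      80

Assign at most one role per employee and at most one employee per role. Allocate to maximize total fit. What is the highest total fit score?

Maximum total: 414 pts

Optimal: Quispe→Lead role (96 pts), Huang→Backend role (55 pts), Rivera→QA role (93 pts), Jensen→Ops role (95 pts), Tanaka→Data role (75 pts) — total 96+55+93+95+75 = 414 pts.
Column-greedy (each role in turn goes to its best remaining employee) gives 404 pts, worse by 10.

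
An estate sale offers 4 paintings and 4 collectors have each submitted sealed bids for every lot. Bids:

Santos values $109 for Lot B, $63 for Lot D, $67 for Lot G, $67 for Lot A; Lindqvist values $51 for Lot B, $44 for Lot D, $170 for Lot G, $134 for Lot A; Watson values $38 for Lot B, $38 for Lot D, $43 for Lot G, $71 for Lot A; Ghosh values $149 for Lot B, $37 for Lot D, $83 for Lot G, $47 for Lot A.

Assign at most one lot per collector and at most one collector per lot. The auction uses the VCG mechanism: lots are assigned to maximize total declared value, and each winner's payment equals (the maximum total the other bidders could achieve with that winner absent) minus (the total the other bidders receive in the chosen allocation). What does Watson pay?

Efficient allocation: Santos→Lot D ($63), Lindqvist→Lot G ($170), Watson→Lot A ($71), Ghosh→Lot B ($149); total welfare W = $453.
Watson receives Lot A at value $71, so the others get W − 71 = $382.
Without Watson: best allocation of the remaining 3 bidders over all 4 lots is Santos→Lot A ($67), Lindqvist→Lot G ($170), Ghosh→Lot B ($149), total $386.
VCG payment = (others' best without Watson) − (others' welfare with Watson) = 386 − 382 = $4.

Watson pays $4.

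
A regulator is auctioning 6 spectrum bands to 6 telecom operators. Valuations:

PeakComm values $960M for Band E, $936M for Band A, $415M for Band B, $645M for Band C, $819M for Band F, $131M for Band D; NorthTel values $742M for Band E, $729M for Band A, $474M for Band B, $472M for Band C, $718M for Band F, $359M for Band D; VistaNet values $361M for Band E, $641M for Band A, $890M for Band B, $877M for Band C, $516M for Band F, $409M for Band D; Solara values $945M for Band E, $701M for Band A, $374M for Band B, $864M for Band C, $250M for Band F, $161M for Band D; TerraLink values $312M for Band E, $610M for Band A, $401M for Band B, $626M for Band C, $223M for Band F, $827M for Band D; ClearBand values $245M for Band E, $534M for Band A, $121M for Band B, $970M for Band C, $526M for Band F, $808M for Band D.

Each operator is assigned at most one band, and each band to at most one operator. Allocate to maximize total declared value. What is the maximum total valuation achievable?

Maximum total: $5286M

Optimal: PeakComm→Band A ($936M), NorthTel→Band F ($718M), VistaNet→Band B ($890M), Solara→Band E ($945M), TerraLink→Band D ($827M), ClearBand→Band C ($970M) — total 936+718+890+945+827+970 = $5286M.
Row-greedy (each operator in turn takes its best remaining band) gives $4796M, worse by 490.
Checked against all permutations: $5286M is optimal.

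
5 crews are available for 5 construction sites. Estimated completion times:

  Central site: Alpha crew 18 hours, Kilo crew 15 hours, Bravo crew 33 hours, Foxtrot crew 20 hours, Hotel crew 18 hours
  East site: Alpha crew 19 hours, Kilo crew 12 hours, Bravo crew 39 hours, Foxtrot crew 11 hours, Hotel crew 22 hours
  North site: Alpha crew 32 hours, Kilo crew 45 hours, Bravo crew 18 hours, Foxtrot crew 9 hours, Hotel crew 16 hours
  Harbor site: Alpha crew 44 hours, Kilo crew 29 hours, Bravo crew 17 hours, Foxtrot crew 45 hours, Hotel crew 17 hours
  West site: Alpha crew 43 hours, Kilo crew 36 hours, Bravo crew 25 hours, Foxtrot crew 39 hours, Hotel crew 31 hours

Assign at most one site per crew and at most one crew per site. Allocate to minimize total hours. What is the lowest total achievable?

Optimal: Alpha crew→Central site (18 hours), Kilo crew→East site (12 hours), Bravo crew→West site (25 hours), Foxtrot crew→North site (9 hours), Hotel crew→Harbor site (17 hours) — total 18+12+25+9+17 = 81 hours.
Row-greedy (each crew in turn takes its cheapest remaining site) gives 87 hours, worse by 6.
Checked against all permutations: 81 hours is optimal.

Min total: 81 hours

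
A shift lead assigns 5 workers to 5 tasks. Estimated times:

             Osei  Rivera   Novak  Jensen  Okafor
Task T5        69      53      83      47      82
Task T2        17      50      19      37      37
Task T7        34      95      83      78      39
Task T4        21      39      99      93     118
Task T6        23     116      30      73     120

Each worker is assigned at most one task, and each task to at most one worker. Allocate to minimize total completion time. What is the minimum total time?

This is a one-to-one assignment (minimum-cost bipartite matching).
Optimal: Osei→Task T6 (23 min), Rivera→Task T4 (39 min), Novak→Task T2 (19 min), Jensen→Task T5 (47 min), Okafor→Task T7 (39 min) — total 23+39+19+47+39 = 167 min.
Row-greedy (each worker in turn takes its cheapest remaining task) gives 172 min, worse by 5.
Next-best assignment: Osei→Task T2, Rivera→Task T4, Novak→Task T6, Jensen→Task T5, Okafor→Task T7 = 172 min.

Minimum total: 167 min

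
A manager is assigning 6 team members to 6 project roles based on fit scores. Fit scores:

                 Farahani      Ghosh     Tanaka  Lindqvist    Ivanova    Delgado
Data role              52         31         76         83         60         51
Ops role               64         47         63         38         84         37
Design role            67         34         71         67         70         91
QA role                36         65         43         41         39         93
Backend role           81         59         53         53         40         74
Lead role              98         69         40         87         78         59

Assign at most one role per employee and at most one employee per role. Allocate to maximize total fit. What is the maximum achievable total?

Max total: 488 pts

Optimal: Farahani→Lead role (98 pts), Ghosh→Backend role (59 pts), Tanaka→Design role (71 pts), Lindqvist→Data role (83 pts), Ivanova→Ops role (84 pts), Delgado→QA role (93 pts) — total 98+59+71+83+84+93 = 488 pts.
Column-greedy (each role in turn goes to its best remaining employee) gives 444 pts, worse by 44.
Next-best assignment: Farahani→Backend role, Ghosh→QA role, Tanaka→Data role, Lindqvist→Lead role, Ivanova→Ops role, Delgado→Design role = 484 pts.
Swapping Farahani↔Ghosh (Farahani→Backend role 81 pts, Ghosh→Lead role 69 pts) loses 7.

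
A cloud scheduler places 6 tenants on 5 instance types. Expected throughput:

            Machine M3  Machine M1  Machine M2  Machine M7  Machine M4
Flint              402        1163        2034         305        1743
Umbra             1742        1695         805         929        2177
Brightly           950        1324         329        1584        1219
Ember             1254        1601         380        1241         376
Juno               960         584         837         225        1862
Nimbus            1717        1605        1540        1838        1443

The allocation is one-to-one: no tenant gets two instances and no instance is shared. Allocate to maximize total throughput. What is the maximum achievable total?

Max total: 9113 ops/s

This is the linear assignment problem.
Optimal: Nimbus→Machine M3 (1717 ops/s), Ember→Machine M1 (1601 ops/s), Flint→Machine M2 (2034 ops/s), Brightly→Machine M7 (1584 ops/s), Umbra→Machine M4 (2177 ops/s) — total 1717+1601+2034+1584+2177 = 9113 ops/s.
Column-greedy (each instance in turn goes to its best remaining tenant) gives 8827 ops/s, worse by 286.
Next-best assignment: Umbra→Machine M3, Ember→Machine M1, Flint→Machine M2, Nimbus→Machine M7, Juno→Machine M4 = 9077 ops/s.
No other one-to-one assignment exceeds 9113 ops/s.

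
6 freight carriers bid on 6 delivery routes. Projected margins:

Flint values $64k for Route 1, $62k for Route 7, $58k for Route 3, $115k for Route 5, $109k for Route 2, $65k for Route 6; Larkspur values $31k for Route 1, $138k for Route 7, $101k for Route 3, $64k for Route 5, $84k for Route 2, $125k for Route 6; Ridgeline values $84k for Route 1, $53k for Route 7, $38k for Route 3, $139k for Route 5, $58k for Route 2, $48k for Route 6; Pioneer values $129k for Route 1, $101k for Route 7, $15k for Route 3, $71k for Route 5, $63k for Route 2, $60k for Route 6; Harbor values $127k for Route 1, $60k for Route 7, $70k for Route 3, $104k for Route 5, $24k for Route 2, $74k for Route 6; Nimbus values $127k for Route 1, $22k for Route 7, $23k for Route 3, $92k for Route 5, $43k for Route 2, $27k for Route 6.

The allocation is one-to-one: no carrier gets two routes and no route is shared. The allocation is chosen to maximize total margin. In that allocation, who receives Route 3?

Optimal: Flint→Route 2 ($109k), Larkspur→Route 6 ($125k), Ridgeline→Route 5 ($139k), Pioneer→Route 7 ($101k), Harbor→Route 3 ($70k), Nimbus→Route 1 ($127k) — total 109+125+139+101+70+127 = $671k.
Column-greedy (each route in turn goes to its best remaining carrier) gives $612k, worse by 59.
Next-best assignment: Flint→Route 2, Larkspur→Route 3, Ridgeline→Route 5, Pioneer→Route 7, Harbor→Route 6, Nimbus→Route 1 = $651k.
Swapping Pioneer↔Ridgeline (Pioneer→Route 5 $71k, Ridgeline→Route 7 $53k) loses 116.
Harbor's own top route is Route 1 ($127k), but forcing Harbor→Route 1 and reassigning the rest optimally gives only $624k — worse by 47.

Harbor receives Route 3.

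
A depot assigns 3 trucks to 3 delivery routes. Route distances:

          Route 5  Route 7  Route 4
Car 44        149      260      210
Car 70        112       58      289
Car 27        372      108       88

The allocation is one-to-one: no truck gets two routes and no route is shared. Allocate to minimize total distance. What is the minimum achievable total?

Minimum total: 295 km

Treat this as an assignment problem: match each truck to one route.
Optimal: Car 44→Route 5 (149 km), Car 70→Route 7 (58 km), Car 27→Route 4 (88 km) — total 149+58+88 = 295 km.
Column-greedy (each route in turn goes to its cheapest remaining truck) gives 430 km, worse by 135.
Next-best assignment: Car 44→Route 4, Car 70→Route 5, Car 27→Route 7 = 430 km.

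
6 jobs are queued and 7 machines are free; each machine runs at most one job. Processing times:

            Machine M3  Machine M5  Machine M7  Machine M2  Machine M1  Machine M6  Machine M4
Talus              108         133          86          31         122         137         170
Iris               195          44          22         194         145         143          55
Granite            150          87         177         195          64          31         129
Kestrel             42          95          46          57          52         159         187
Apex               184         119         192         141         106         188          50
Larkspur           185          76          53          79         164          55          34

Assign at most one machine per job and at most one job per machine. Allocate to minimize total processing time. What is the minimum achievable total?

Minimum total: 251 min

Treat this as an assignment problem: match each job to one machine.
Optimal: Talus→Machine M2 (31 min), Iris→Machine M5 (44 min), Granite→Machine M6 (31 min), Kestrel→Machine M3 (42 min), Apex→Machine M4 (50 min), Larkspur→Machine M7 (53 min) — total 31+44+31+42+50+53 = 251 min.
Row-greedy (each job in turn takes its cheapest remaining machine) gives 252 min, worse by 1.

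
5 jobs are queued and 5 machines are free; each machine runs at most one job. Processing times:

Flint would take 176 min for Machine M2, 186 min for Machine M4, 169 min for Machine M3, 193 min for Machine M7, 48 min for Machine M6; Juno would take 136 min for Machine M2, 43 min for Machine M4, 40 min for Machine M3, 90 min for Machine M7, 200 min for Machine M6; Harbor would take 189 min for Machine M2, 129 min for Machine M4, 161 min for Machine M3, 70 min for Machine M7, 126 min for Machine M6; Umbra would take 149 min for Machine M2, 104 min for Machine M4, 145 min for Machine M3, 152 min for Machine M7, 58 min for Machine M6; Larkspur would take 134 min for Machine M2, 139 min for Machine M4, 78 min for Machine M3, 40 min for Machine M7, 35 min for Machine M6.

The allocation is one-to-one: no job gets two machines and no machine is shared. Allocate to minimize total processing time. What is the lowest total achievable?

Optimal: Flint→Machine M6 (48 min), Juno→Machine M4 (43 min), Harbor→Machine M7 (70 min), Umbra→Machine M2 (149 min), Larkspur→Machine M3 (78 min) — total 48+43+70+149+78 = 388 min.
Min-entry greedy (repeatedly take the single cheapest remaining cell) gives 425 min, worse by 37.
Next-best assignment: Flint→Machine M6, Juno→Machine M3, Harbor→Machine M7, Umbra→Machine M4, Larkspur→Machine M2 = 396 min.
Swapping Umbra↔Harbor (Umbra→Machine M7 152 min, Harbor→Machine M2 189 min) adds 122.

Min total: 388 min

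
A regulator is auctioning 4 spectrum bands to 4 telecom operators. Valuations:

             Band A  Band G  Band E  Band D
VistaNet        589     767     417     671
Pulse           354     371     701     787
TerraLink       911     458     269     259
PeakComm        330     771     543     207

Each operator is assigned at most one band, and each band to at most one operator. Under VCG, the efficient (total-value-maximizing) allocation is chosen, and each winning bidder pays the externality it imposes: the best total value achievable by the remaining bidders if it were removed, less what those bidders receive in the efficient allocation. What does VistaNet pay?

VistaNet pays $86M.

Efficient allocation: VistaNet→Band D ($671M), Pulse→Band E ($701M), TerraLink→Band A ($911M), PeakComm→Band G ($771M); total welfare W = $3054M.
VistaNet receives Band D at value $671M, so the others get W − 671 = $2383M.
Without VistaNet: best allocation of the remaining 3 bidders over all 4 bands is Pulse→Band D ($787M), TerraLink→Band A ($911M), PeakComm→Band G ($771M), total $2469M.
VCG payment = (others' best without VistaNet) − (others' welfare with VistaNet) = 2469 − 2383 = $86M.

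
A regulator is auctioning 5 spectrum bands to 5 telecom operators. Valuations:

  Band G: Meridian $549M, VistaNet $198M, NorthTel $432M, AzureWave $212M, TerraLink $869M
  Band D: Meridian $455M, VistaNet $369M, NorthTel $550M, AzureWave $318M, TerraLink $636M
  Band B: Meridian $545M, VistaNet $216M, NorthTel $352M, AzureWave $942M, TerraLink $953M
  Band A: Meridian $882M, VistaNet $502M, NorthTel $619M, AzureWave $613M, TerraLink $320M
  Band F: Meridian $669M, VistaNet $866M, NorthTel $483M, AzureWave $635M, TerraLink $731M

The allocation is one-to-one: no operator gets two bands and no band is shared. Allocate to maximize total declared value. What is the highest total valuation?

Max total: $4109M

Optimal: Meridian→Band A ($882M), VistaNet→Band F ($866M), NorthTel→Band D ($550M), AzureWave→Band B ($942M), TerraLink→Band G ($869M) — total 882+866+550+942+869 = $4109M.
Max-entry greedy (repeatedly take the single best remaining cell) gives $3463M, worse by 646.
Next-best assignment: Meridian→Band A, VistaNet→Band F, NorthTel→Band G, AzureWave→Band B, TerraLink→Band D = $3758M.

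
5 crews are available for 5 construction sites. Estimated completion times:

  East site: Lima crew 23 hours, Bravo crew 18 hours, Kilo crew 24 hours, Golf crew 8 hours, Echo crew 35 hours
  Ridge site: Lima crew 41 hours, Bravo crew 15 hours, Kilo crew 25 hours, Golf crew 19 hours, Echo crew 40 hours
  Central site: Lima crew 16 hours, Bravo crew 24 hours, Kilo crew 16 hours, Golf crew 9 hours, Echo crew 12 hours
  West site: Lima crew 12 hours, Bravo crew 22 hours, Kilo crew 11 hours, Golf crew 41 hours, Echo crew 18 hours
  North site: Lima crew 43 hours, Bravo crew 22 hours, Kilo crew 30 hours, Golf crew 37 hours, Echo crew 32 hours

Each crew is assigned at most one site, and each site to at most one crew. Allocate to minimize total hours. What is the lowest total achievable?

Minimum total: 77 hours

Treat this as an assignment problem: match each crew to one site.
Optimal: Lima crew→West site (12 hours), Bravo crew→Ridge site (15 hours), Kilo crew→North site (30 hours), Golf crew→East site (8 hours), Echo crew→Central site (12 hours) — total 12+15+30+8+12 = 77 hours.
Row-greedy (each crew in turn takes its cheapest remaining site) gives 83 hours, worse by 6.
No other one-to-one assignment undercuts 77 hours.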